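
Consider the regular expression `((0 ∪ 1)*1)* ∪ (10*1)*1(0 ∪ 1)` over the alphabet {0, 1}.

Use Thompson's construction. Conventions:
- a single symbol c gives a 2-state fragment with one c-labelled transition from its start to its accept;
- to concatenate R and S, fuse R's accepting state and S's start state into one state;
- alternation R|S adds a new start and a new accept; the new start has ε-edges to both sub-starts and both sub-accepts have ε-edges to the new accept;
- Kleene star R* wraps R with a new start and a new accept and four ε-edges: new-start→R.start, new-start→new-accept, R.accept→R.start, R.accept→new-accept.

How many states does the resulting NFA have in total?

Building bottom-up:
Each of the 9 symbol leaves contributes a 2-state fragment.
  0 ∪ 1 = 6 states
  (0 ∪ 1)* = 8 states
  (0 ∪ 1)*1 = 9 states
  ((0 ∪ 1)*1)* = 11 states
  0* = 4 states
  10*1 = 6 states
  (10*1)* = 8 states
  0 ∪ 1 = 6 states
  (10*1)*1(0 ∪ 1) = 14 states
  ((0 ∪ 1)*1)* ∪ (10*1)*1(0 ∪ 1) = 27 states

27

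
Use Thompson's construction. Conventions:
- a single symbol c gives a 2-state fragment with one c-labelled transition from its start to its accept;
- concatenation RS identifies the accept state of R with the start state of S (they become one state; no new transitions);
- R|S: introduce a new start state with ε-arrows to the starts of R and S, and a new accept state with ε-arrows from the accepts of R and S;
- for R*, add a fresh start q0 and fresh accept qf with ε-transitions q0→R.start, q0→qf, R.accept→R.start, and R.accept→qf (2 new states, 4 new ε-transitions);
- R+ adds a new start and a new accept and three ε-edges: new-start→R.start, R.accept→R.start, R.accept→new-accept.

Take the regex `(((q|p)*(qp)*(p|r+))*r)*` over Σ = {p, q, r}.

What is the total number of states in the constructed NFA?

24

Recursing over subexpressions:
Each of the 7 symbol leaves contributes a 2-state fragment.
  q|p = 6 states
  (q|p)* = 8 states
  qp = 3 states
  (qp)* = 5 states
  r+ = 4 states
  p|r+ = 8 states
  (q|p)*(qp)*(p|r+) = 19 states
  ((q|p)*(qp)*(p|r+))* = 21 states
  ((q|p)*(qp)*(p|r+))*r = 22 states
  (((q|p)*(qp)*(p|r+))*r)* = 24 states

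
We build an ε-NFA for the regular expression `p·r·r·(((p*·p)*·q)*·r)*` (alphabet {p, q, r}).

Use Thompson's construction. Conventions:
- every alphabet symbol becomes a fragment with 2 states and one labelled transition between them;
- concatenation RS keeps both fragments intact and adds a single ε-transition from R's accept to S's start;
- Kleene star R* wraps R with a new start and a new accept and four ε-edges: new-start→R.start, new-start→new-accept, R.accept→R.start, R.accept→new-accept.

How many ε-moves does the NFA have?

Bottom-up over the parse tree:
Each of the 7 symbol leaves contributes 0 ε-transitions.
  p* : 4 ε-transitions
  p*·p : 5 ε-transitions
  (p*·p)* : 9 ε-transitions
  (p*·p)*·q : 10 ε-transitions
  ((p*·p)*·q)* : 14 ε-transitions
  ((p*·p)*·q)*·r : 15 ε-transitions
  (((p*·p)*·q)*·r)* : 19 ε-transitions
  p·r·r·(((p*·p)*·q)*·r)* : 22 ε-transitions

22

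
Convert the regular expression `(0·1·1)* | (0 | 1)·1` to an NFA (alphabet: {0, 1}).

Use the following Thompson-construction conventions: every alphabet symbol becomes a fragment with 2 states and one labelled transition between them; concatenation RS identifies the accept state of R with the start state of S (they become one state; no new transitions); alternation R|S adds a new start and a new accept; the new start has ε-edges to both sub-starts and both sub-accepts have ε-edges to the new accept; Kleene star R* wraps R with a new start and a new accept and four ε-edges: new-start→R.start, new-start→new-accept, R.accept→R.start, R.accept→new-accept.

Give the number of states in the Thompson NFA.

By structural recursion:
Each of the 6 symbol leaves contributes a 2-state fragment.
  0·1·1 — 4 states
  (0·1·1)* — 6 states
  0 | 1 — 6 states
  (0 | 1)·1 — 7 states
  (0·1·1)* | (0 | 1)·1 — 15 states

15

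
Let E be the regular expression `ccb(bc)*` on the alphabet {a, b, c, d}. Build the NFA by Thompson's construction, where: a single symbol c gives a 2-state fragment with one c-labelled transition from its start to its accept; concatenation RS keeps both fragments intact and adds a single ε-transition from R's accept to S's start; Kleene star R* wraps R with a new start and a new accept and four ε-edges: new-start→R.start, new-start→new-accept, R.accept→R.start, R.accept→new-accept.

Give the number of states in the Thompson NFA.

12

By structural recursion:
Each of the 5 symbol leaves contributes a 2-state fragment.
  bc = 4 states
  (bc)* = 6 states
  ccb(bc)* = 12 states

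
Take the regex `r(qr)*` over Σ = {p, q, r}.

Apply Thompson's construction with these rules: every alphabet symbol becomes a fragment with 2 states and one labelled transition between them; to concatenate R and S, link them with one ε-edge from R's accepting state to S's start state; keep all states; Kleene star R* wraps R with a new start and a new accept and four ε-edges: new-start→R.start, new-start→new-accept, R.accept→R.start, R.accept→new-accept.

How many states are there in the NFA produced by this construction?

8

Bottom-up over the parse tree:
Each of the 3 symbol leaves contributes a 2-state fragment.
  qr : 4 states
  (qr)* : 6 states
  r(qr)* : 8 states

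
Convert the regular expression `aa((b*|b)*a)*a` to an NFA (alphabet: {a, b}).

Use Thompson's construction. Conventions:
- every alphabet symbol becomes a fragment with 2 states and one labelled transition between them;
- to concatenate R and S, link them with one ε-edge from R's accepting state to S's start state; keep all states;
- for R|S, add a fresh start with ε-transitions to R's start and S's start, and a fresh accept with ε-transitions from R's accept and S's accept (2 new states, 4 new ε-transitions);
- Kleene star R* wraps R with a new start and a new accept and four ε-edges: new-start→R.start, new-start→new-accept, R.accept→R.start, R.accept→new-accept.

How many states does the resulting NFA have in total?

20

By structural recursion:
Each of the 6 symbol leaves contributes a 2-state fragment.
  b* → 4 states
  b*|b → 8 states
  (b*|b)* → 10 states
  (b*|b)*a → 12 states
  ((b*|b)*a)* → 14 states
  aa((b*|b)*a)*a → 20 states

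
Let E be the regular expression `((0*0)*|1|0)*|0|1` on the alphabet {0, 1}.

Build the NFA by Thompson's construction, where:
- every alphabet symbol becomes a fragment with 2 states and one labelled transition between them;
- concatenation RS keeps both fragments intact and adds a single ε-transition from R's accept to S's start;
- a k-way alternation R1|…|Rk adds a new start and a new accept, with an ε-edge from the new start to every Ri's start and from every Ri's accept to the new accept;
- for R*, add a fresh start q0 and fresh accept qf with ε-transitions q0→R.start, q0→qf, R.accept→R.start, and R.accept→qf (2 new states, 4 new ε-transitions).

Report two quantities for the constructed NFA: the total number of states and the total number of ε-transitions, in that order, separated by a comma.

22, 25

Per subexpression:
Each of the 6 symbol leaves contributes 2 states and 0 ε-transitions.
  0* — 4 states, 4 ε-transitions
  0*0 — 6 states, 5 ε-transitions
  (0*0)* — 8 states, 9 ε-transitions
  (0*0)*|1|0 — 14 states, 15 ε-transitions
  ((0*0)*|1|0)* — 16 states, 19 ε-transitions
  ((0*0)*|1|0)*|0|1 — 22 states, 25 ε-transitions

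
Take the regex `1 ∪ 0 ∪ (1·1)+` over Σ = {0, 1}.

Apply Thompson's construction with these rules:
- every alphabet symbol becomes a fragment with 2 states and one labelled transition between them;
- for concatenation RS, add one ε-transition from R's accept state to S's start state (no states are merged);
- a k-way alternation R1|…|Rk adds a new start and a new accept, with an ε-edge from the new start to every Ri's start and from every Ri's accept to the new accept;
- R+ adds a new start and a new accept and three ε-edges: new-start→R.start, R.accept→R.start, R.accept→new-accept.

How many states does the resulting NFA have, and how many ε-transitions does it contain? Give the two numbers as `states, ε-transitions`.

By structural recursion:
Each of the 4 symbol leaves contributes 2 states and 0 ε-transitions.
  1·1 : 4 states, 1 ε-transition
  (1·1)+ : 6 states, 4 ε-transitions
  1 ∪ 0 ∪ (1·1)+ : 12 states, 10 ε-transitions

12, 10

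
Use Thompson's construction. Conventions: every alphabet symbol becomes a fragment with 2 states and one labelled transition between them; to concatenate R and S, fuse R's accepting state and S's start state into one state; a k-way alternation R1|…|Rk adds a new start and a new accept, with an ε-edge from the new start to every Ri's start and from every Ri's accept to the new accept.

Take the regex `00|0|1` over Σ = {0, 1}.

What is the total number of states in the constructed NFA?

9

Bottom-up over the parse tree:
Each of the 4 symbol leaves contributes a 2-state fragment.
  00 : 3 states
  00|0|1 : 9 states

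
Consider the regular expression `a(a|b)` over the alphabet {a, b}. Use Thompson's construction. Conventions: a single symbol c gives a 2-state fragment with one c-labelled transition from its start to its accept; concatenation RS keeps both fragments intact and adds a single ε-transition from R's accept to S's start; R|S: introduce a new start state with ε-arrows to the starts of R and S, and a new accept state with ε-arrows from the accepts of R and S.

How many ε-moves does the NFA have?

Recursing over subexpressions:
Each of the 3 symbol leaves contributes 0 ε-transitions.
  a|b → 4 ε-transitions
  a(a|b) → 5 ε-transitions

5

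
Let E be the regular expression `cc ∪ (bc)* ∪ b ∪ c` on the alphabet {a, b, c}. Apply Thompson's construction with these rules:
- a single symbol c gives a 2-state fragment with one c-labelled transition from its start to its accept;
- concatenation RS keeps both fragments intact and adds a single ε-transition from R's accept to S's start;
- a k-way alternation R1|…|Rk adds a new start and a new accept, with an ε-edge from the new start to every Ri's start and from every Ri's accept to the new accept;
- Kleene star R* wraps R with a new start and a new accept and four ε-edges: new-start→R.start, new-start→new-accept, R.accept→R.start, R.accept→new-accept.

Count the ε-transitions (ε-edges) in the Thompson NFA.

Per subexpression:
Each of the 6 symbol leaves contributes 0 ε-transitions.
  cc → 1 ε-transition
  bc → 1 ε-transition
  (bc)* → 5 ε-transitions
  cc ∪ (bc)* ∪ b ∪ c → 14 ε-transitions

14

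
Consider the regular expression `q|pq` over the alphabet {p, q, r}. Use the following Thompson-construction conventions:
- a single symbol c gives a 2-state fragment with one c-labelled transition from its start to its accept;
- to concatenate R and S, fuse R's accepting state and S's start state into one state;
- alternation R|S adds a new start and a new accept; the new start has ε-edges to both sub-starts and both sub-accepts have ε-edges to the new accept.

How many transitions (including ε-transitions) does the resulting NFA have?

Building bottom-up:
Each of the 3 symbol leaves contributes 1 transition (1 symbol, 0 ε).
  pq → 2 transitions (2 symbol, 0 ε)
  q|pq → 7 transitions (3 symbol, 4 ε)

7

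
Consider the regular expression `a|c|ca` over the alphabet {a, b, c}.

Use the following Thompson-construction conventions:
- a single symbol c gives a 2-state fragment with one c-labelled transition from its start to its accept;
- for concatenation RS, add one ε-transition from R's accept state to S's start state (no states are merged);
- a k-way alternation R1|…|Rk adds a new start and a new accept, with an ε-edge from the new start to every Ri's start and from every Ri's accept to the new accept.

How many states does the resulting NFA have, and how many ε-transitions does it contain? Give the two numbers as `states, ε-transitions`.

10, 7

Per subexpression:
Each of the 4 symbol leaves contributes 2 states and 0 ε-transitions.
  ca → 4 states, 1 ε-transition
  a|c|ca → 10 states, 7 ε-transitions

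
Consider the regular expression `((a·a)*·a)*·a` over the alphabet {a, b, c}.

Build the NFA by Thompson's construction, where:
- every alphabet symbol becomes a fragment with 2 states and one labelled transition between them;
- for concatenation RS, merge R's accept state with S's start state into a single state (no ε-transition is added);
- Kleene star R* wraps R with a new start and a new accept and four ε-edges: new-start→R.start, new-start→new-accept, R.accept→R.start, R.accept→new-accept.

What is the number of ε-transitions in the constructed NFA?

8

Bottom-up over the parse tree:
Each of the 4 symbol leaves contributes 0 ε-transitions.
  a·a = 0 ε-transitions
  (a·a)* = 4 ε-transitions
  (a·a)*·a = 4 ε-transitions
  ((a·a)*·a)* = 8 ε-transitions
  ((a·a)*·a)*·a = 8 ε-transitions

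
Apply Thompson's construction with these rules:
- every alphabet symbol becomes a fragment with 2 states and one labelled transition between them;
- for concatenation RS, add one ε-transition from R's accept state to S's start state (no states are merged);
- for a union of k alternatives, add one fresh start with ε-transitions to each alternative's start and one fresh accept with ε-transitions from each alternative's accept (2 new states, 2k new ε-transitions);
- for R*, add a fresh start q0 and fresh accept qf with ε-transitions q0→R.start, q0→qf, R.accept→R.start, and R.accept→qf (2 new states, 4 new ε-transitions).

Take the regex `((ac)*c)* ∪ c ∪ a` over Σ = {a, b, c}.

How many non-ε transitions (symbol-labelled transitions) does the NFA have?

Building bottom-up:
Each of the 5 symbol leaves contributes exactly 1 symbol transition.
  ac = 2 symbol transitions
  (ac)* = 2 symbol transitions
  (ac)*c = 3 symbol transitions
  ((ac)*c)* = 3 symbol transitions
  ((ac)*c)* ∪ c ∪ a = 5 symbol transitions

5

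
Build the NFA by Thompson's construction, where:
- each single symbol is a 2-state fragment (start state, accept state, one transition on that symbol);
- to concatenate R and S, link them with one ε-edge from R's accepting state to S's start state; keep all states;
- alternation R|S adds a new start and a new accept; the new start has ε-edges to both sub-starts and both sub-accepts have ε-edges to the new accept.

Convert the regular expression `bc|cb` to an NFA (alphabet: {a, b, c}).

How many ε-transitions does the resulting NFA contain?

6

Per subexpression:
Each of the 4 symbol leaves contributes 0 ε-transitions.
  bc — 1 ε-transition
  cb — 1 ε-transition
  bc|cb — 6 ε-transitions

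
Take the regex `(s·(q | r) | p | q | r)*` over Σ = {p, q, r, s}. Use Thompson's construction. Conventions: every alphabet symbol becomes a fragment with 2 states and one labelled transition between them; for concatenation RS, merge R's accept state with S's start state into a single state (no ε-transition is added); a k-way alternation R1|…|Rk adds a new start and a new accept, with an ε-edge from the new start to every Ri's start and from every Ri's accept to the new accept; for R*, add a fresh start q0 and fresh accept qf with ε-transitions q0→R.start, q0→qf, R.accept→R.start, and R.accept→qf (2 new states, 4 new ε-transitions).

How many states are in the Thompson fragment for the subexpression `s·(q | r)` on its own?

7

Fragment for `s·(q | r)`:
Each of the 3 symbol leaves contributes a 2-state fragment.
  q | r — 6 states
  s·(q | r) — 7 states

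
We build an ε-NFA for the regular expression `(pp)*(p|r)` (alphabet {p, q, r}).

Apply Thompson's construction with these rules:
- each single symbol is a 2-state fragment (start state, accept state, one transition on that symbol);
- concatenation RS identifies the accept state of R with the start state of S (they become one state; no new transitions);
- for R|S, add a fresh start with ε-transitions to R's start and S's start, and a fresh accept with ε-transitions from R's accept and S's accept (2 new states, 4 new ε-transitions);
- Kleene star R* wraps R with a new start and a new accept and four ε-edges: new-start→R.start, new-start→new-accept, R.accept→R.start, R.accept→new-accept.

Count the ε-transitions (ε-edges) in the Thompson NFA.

8

Per subexpression:
Each of the 4 symbol leaves contributes 0 ε-transitions.
  pp : 0 ε-transitions
  (pp)* : 4 ε-transitions
  p|r : 4 ε-transitions
  (pp)*(p|r) : 8 ε-transitions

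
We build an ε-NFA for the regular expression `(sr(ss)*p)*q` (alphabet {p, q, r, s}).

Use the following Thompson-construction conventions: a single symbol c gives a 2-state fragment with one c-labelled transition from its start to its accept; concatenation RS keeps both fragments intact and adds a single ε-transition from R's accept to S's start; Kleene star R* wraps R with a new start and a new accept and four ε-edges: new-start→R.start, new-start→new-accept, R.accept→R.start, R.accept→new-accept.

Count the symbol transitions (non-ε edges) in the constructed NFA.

6

Recursing over subexpressions:
Each of the 6 symbol leaves contributes exactly 1 symbol transition.
  ss : 2 symbol transitions
  (ss)* : 2 symbol transitions
  sr(ss)*p : 5 symbol transitions
  (sr(ss)*p)* : 5 symbol transitions
  (sr(ss)*p)*q : 6 symbol transitions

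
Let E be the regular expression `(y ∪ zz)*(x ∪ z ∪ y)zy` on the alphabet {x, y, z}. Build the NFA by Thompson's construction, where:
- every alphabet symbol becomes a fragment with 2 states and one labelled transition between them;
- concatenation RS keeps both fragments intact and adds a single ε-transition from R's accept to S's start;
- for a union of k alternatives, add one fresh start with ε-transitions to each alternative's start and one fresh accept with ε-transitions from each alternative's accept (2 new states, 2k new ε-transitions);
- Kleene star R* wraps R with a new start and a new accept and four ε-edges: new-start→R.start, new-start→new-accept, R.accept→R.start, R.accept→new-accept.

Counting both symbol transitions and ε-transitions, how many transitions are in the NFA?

By structural recursion:
Each of the 8 symbol leaves contributes 1 transition (1 symbol, 0 ε).
  zz = 3 transitions (2 symbol, 1 ε)
  y ∪ zz = 8 transitions (3 symbol, 5 ε)
  (y ∪ zz)* = 12 transitions (3 symbol, 9 ε)
  x ∪ z ∪ y = 9 transitions (3 symbol, 6 ε)
  (y ∪ zz)*(x ∪ z ∪ y)zy = 26 transitions (8 symbol, 18 ε)

26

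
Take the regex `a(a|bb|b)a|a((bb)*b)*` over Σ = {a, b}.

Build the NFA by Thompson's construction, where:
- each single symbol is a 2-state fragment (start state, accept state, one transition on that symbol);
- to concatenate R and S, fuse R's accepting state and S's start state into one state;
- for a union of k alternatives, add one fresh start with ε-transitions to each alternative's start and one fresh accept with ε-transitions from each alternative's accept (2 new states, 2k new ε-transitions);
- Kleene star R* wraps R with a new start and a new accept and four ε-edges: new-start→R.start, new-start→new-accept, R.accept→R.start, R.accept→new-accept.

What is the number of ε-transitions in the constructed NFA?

18

Recursing over subexpressions:
Each of the 10 symbol leaves contributes 0 ε-transitions.
  bb : 0 ε-transitions
  a|bb|b : 6 ε-transitions
  a(a|bb|b)a : 6 ε-transitions
  bb : 0 ε-transitions
  (bb)* : 4 ε-transitions
  (bb)*b : 4 ε-transitions
  ((bb)*b)* : 8 ε-transitions
  a((bb)*b)* : 8 ε-transitions
  a(a|bb|b)a|a((bb)*b)* : 18 ε-transitions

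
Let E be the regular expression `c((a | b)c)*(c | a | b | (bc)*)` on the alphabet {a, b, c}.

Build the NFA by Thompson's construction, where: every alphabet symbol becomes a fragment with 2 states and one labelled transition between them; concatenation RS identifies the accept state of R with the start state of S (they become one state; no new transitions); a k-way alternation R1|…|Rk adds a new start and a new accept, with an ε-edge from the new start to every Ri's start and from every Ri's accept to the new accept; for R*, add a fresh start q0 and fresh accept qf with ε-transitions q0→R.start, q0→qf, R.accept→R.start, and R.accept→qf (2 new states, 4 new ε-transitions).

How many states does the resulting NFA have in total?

Bottom-up over the parse tree:
Each of the 9 symbol leaves contributes a 2-state fragment.
  a | b : 6 states
  (a | b)c : 7 states
  ((a | b)c)* : 9 states
  bc : 3 states
  (bc)* : 5 states
  c | a | b | (bc)* : 13 states
  c((a | b)c)*(c | a | b | (bc)*) : 22 states

22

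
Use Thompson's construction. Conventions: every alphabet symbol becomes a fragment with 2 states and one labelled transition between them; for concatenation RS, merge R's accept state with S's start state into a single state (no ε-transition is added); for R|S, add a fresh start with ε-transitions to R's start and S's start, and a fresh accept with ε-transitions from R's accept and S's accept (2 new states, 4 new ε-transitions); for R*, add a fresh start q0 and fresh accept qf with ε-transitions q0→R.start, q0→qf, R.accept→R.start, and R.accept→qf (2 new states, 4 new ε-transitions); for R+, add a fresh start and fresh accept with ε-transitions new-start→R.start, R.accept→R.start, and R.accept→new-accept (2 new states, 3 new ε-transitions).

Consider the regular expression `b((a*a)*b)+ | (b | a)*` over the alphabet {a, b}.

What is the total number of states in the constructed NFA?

Building bottom-up:
Each of the 6 symbol leaves contributes a 2-state fragment.
  a* → 4 states
  a*a → 5 states
  (a*a)* → 7 states
  (a*a)*b → 8 states
  ((a*a)*b)+ → 10 states
  b((a*a)*b)+ → 11 states
  b | a → 6 states
  (b | a)* → 8 states
  b((a*a)*b)+ | (b | a)* → 21 states

21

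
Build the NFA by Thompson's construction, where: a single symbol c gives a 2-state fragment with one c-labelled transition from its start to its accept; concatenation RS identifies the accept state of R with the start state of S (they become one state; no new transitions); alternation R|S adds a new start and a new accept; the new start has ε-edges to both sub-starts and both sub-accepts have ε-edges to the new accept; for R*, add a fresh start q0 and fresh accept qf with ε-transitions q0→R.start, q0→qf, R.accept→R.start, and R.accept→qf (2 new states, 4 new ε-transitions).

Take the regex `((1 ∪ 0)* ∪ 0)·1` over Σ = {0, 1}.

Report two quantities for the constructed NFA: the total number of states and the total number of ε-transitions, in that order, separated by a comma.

Bottom-up over the parse tree:
Each of the 4 symbol leaves contributes 2 states and 0 ε-transitions.
  1 ∪ 0 : 6 states, 4 ε-transitions
  (1 ∪ 0)* : 8 states, 8 ε-transitions
  (1 ∪ 0)* ∪ 0 : 12 states, 12 ε-transitions
  ((1 ∪ 0)* ∪ 0)·1 : 13 states, 12 ε-transitions

13, 12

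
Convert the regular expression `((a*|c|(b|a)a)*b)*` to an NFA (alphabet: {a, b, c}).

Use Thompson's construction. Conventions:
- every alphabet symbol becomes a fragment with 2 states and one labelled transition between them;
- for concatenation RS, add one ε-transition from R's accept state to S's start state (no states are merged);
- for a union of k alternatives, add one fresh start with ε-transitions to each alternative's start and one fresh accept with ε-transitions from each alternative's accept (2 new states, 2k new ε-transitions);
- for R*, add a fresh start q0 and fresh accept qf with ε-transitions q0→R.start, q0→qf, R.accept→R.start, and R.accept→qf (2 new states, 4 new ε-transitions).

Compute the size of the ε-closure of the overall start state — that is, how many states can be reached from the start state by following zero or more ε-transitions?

Compute the ε-closure size of each fragment's start state recursively; a symbol fragment's start has no outgoing ε-edge, so its closure is just itself (size 1).
  a* : new start has ε-edges to the inner start and to the new accept, so |ε-closure| = 2 + 1 = 3
  b|a : new start ε-reaches every alternative's start; none of them accept ε, so the new accept is not reached: |ε-closure| = 1 + 1 + 1 = 3
  (b|a)a : |ε-closure| equals the left operand's closure size = 3 (its accept is not ε-reachable, so the closure stops there)
  a*|c|(b|a)a : new start ε-reaches every alternative's start; at least one alternative accepts ε, so the union's new accept is reached too: |ε-closure| = 1 + 3 + 1 + 3 + 1 = 9
  (a*|c|(b|a)a)* : |ε-closure| = 1 (new start) + 9 (body) + 1 (new accept) = 11
  (a*|c|(b|a)a)*b : the left operand accepts ε, so the closure extends into the next operand (via the concat ε-link); |ε-closure| = 11 + 1 = 12
  ((a*|c|(b|a)a)*b)* : the star's fresh start ε-reaches both the body's start and the fresh accept: |ε-closure| = 2 + 12 = 14

14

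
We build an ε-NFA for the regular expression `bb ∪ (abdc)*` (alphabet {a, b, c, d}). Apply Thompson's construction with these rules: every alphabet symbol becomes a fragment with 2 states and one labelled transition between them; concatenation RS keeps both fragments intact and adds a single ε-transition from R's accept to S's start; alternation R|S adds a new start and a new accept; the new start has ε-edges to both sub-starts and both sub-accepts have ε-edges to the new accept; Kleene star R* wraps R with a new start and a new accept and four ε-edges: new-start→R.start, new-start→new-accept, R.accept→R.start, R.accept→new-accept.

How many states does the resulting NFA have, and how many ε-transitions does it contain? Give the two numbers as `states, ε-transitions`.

16, 12

Bottom-up over the parse tree:
Each of the 6 symbol leaves contributes 2 states and 0 ε-transitions.
  bb = 4 states, 1 ε-transition
  abdc = 8 states, 3 ε-transitions
  (abdc)* = 10 states, 7 ε-transitions
  bb ∪ (abdc)* = 16 states, 12 ε-transitions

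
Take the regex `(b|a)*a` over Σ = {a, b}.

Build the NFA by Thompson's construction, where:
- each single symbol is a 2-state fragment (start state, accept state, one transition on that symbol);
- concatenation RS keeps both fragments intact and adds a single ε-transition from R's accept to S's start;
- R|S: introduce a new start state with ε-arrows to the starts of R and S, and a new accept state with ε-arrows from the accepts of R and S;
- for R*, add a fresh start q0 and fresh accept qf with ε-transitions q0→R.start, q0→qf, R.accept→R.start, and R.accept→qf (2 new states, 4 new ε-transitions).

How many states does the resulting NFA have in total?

10

Building bottom-up:
Each of the 3 symbol leaves contributes a 2-state fragment.
  b|a — 6 states
  (b|a)* — 8 states
  (b|a)*a — 10 states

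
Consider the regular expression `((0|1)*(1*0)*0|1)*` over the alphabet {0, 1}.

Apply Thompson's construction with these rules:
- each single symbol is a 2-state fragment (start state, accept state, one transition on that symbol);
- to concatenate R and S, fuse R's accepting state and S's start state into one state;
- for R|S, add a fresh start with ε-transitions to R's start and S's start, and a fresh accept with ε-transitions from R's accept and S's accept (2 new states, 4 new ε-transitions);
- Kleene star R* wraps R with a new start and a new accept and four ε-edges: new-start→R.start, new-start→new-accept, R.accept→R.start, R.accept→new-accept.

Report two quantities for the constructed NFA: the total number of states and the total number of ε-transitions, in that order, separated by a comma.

Building bottom-up:
Each of the 6 symbol leaves contributes 2 states and 0 ε-transitions.
  0|1 : 6 states, 4 ε-transitions
  (0|1)* : 8 states, 8 ε-transitions
  1* : 4 states, 4 ε-transitions
  1*0 : 5 states, 4 ε-transitions
  (1*0)* : 7 states, 8 ε-transitions
  (0|1)*(1*0)*0 : 15 states, 16 ε-transitions
  (0|1)*(1*0)*0|1 : 19 states, 20 ε-transitions
  ((0|1)*(1*0)*0|1)* : 21 states, 24 ε-transitions

21, 24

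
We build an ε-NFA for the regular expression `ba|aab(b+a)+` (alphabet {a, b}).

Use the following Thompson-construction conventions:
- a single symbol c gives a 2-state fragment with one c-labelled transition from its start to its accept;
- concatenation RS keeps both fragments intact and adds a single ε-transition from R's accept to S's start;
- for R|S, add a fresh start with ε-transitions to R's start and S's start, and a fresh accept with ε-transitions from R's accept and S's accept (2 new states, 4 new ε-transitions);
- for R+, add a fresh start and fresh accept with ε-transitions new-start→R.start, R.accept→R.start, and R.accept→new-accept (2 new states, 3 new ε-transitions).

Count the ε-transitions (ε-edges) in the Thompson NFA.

15

Per subexpression:
Each of the 7 symbol leaves contributes 0 ε-transitions.
  ba → 1 ε-transition
  b+ → 3 ε-transitions
  b+a → 4 ε-transitions
  (b+a)+ → 7 ε-transitions
  aab(b+a)+ → 10 ε-transitions
  ba|aab(b+a)+ → 15 ε-transitions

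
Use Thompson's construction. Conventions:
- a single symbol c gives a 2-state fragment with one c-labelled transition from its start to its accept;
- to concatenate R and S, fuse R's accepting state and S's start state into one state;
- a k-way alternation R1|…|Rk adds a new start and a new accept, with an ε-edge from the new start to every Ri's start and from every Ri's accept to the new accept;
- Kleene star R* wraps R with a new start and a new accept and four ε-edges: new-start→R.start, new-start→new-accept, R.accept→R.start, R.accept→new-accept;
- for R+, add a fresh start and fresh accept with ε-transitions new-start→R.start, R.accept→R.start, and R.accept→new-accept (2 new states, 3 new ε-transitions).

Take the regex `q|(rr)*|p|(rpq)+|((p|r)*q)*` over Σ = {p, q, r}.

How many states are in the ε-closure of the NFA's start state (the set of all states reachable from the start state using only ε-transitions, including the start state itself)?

Let C(F) = |ε-closure(F.start)| within fragment F, and note whether F accepts ε. Symbol fragments have C = 1 and do not accept ε. Then:
  rr : same as the first factor's closure: C = 1
  (rr)* : the star's fresh start ε-reaches both the body's start and the fresh accept: C = 2 + 1 = 3
  rpq : C equals the left operand's closure size = 1 (its accept is not ε-reachable, so the closure stops there)
  (rpq)+ : C = 1 + 1 = 2 (the body doesn't accept ε, so the new accept is not reached)
  p|r : C = 1 + 1 + 1 = 3 (the new accept is not ε-reachable since no branch accepts ε)
  (p|r)* : C = 1 (new start) + 3 (body) + 1 (new accept) = 5
  (p|r)*q : C = 5 + (1−1) = 5 (closure spills across the concat boundary because the left factor accepts ε)
  ((p|r)*q)* : C = 1 (new start) + 5 (body) + 1 (new accept) = 7
  q|(rr)*|p|(rpq)+|((p|r)*q)* : new start ε-reaches every alternative's start; at least one alternative accepts ε, so the union's new accept is reached too: C = 1 + 1 + 3 + 1 + 2 + 7 + 1 = 16

16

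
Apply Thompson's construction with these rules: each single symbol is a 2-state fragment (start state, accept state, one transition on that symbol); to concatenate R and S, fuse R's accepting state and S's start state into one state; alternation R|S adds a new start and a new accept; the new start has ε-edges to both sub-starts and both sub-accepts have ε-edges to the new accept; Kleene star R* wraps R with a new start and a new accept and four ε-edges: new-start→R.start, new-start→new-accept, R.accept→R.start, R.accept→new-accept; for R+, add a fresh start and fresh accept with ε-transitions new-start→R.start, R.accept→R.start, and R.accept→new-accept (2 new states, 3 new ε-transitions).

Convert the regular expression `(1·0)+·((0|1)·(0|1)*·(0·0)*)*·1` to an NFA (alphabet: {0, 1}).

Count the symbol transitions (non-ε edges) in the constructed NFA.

9

By structural recursion:
Each of the 9 symbol leaves contributes exactly 1 symbol transition.
  1·0 — 2 symbol transitions
  (1·0)+ — 2 symbol transitions
  0|1 — 2 symbol transitions
  0|1 — 2 symbol transitions
  (0|1)* — 2 symbol transitions
  0·0 — 2 symbol transitions
  (0·0)* — 2 symbol transitions
  (0|1)·(0|1)*·(0·0)* — 6 symbol transitions
  ((0|1)·(0|1)*·(0·0)*)* — 6 symbol transitions
  (1·0)+·((0|1)·(0|1)*·(0·0)*)*·1 — 9 symbol transitions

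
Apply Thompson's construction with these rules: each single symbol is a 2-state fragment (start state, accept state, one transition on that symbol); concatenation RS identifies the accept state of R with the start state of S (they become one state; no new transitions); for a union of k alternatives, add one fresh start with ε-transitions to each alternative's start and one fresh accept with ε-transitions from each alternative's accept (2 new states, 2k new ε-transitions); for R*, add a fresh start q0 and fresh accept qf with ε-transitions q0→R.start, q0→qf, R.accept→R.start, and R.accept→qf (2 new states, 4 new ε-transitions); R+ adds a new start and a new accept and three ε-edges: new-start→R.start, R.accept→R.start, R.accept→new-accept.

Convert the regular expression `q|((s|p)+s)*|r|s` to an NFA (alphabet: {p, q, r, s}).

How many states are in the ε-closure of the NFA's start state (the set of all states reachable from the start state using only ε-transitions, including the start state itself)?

Let C(F) = |ε-closure(F.start)| within fragment F, and note whether F accepts ε. Symbol fragments have C = 1 and do not accept ε. Then:
  s|p : new start ε-reaches every alternative's start; none of them accept ε, so the new accept is not reached: C = 1 + 1 + 1 = 3
  (s|p)+ : C = 1 + 3 = 4 (the body doesn't accept ε, so the new accept is not reached)
  (s|p)+s : same as the first factor's closure: C = 4
  ((s|p)+s)* : new start has ε-edges to the inner start and to the new accept, so C = 2 + 4 = 6
  q|((s|p)+s)*|r|s : C = 1 (new start) + (1 + 6 + 1 + 1) + 1 (new accept, since some branch ε-reaches its own accept) = 11

11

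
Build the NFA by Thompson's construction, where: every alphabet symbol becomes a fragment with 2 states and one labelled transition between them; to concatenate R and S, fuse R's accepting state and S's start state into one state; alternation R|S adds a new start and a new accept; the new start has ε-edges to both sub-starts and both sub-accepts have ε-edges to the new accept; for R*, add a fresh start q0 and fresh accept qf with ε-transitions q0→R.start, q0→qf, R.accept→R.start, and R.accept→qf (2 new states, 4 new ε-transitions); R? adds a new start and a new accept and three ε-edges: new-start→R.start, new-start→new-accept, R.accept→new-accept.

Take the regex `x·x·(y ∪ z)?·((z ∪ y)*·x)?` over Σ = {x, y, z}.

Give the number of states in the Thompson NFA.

20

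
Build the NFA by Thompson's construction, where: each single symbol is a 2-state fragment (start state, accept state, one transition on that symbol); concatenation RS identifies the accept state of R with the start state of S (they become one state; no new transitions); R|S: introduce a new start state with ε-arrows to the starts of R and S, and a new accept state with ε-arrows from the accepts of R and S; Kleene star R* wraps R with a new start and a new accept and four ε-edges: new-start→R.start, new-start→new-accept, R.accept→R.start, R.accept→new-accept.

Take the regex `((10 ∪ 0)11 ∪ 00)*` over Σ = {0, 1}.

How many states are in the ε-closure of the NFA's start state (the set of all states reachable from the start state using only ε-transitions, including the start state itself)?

7

Work bottom-up. For each fragment F, track |ε-closure(F.start)| and whether F's accept lies in that closure (i.e. whether F accepts ε). A single-symbol fragment has closure size 1 and does not accept ε.
  10 → C equals the left operand's closure size = 1 (its accept is not ε-reachable, so the closure stops there)
  10 ∪ 0 → new start ε-reaches every alternative's start; none of them accept ε, so the new accept is not reached: C = 1 + 1 + 1 = 3
  (10 ∪ 0)11 → C equals the left operand's closure size = 3 (its accept is not ε-reachable, so the closure stops there)
  00 → same as the first factor's closure: C = 1
  (10 ∪ 0)11 ∪ 00 → new start ε-reaches every alternative's start; none of them accept ε, so the new accept is not reached: C = 1 + 3 + 1 = 5
  ((10 ∪ 0)11 ∪ 00)* → C = 1 (new start) + 5 (body) + 1 (new accept) = 7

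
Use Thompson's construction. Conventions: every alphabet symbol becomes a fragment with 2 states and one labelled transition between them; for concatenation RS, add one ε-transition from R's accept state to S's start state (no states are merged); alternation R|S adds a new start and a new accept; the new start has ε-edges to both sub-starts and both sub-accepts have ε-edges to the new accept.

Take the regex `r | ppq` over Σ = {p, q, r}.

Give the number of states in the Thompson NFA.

Recursing over subexpressions:
Each of the 4 symbol leaves contributes a 2-state fragment.
  ppq = 6 states
  r | ppq = 10 states

10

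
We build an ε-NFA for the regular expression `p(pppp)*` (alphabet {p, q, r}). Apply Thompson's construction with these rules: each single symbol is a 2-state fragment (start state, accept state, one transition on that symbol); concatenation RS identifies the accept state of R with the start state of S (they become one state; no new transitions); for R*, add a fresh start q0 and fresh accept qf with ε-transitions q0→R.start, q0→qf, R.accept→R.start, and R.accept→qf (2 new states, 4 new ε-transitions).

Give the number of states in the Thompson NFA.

8

Per subexpression:
Each of the 5 symbol leaves contributes a 2-state fragment.
  pppp → 5 states
  (pppp)* → 7 states
  p(pppp)* → 8 states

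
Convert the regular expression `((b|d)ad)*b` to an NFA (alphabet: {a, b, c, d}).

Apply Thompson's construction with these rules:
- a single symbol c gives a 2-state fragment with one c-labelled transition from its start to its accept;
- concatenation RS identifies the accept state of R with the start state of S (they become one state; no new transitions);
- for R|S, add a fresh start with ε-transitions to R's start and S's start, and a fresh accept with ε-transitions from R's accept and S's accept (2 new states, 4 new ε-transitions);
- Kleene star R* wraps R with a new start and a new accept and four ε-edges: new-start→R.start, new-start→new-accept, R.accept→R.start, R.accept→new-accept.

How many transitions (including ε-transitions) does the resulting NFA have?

13

Bottom-up over the parse tree:
Each of the 5 symbol leaves contributes 1 transition (1 symbol, 0 ε).
  b|d : 6 transitions (2 symbol, 4 ε)
  (b|d)ad : 8 transitions (4 symbol, 4 ε)
  ((b|d)ad)* : 12 transitions (4 symbol, 8 ε)
  ((b|d)ad)*b : 13 transitions (5 symbol, 8 ε)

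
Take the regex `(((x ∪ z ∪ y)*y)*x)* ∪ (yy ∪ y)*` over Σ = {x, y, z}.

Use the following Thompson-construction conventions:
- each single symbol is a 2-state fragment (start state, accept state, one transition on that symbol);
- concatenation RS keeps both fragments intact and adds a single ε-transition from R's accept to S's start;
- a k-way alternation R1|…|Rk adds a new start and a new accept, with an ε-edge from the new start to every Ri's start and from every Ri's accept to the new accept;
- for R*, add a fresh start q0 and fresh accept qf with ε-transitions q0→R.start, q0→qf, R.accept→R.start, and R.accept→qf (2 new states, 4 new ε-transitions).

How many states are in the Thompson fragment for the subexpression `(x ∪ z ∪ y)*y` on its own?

Fragment for `(x ∪ z ∪ y)*y`:
Each of the 4 symbol leaves contributes a 2-state fragment.
  x ∪ z ∪ y = 8 states
  (x ∪ z ∪ y)* = 10 states
  (x ∪ z ∪ y)*y = 12 states

12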